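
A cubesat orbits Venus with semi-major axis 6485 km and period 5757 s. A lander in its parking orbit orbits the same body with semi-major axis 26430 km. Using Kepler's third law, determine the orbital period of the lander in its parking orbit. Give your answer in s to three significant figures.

Kepler's third law: T² ∝ a³, so T₂ = T₁ (a₂/a₁)^(3/2).
a₂/a₁ = 4.076, (a₂/a₁)^(3/2) = 8.228.
T₂ = 5757 × 8.228 = 47370 s.

T₂ ≈ 47400 s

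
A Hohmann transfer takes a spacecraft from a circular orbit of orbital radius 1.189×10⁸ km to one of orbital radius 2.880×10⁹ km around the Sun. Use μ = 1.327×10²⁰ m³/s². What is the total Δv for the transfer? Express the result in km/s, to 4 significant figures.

r₁ = 1.189×10⁸ km = 1.189×10¹¹ m.
r₂ = 2.880×10⁹ km = 2.880×10¹² m.
Transfer ellipse a_t = (r₁ + r₂)/2 = 1.499×10¹² m.
At r₁: circular v_c1 = √(μ/r₁) = 33410 m/s; transfer-perihelion v_p = √[μ(2/r₁ − 1/a_t)] = 46300 m/s.
Δv₁ = v_p − v_c1 = 12890 m/s.
At r₂: circular v_c2 = √(μ/r₂) = 6788 m/s; transfer-aphelion v_a = √[μ(2/r₂ − 1/a_t)] = 1911 m/s.
Δv₂ = v_c2 − v_a = 4877 m/s.
Total Δv = Δv₁ + Δv₂ = 17770 m/s = 17.77 km/s.

Δv_total ≈ 17.77 km/s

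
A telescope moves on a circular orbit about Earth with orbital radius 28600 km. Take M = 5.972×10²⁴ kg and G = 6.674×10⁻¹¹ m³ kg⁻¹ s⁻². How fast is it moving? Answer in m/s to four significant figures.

μ = GM = 6.674×10⁻¹¹ × 5.972×10²⁴ = 3.986×10¹⁴ m³/s².
r = 28600 km = 2.860×10⁷ m.
For a circular orbit v = √(μ/r) = √(3.986×10¹⁴ / 2.860×10⁷) = √(1.394×10⁷) = 3733 m/s.

v ≈ 3733 m/s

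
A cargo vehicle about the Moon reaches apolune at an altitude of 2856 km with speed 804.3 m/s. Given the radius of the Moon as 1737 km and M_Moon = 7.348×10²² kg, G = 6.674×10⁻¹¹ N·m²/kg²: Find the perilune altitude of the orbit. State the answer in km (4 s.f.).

μ = GM = 6.674×10⁻¹¹ × 7.348×10²² = 4.904×10¹² m³/s².
r_a = 1737 + 2856 = 4593.0 km = 4.593×10⁶ m.
Specific energy ε = v²/2 − μ/r = -7.443×10⁵ J/kg, so a = −μ/(2ε) = 3.295×10⁶ m.
The apsides satisfy r_p + r_a = 2a, so the perilune radius is 2a − r_a = 1.996×10⁶ m = 1996.0 km.
Perilune altitude = 1996.0 − 1737 = 259.04 km.

perilune altitude ≈ 259.0 km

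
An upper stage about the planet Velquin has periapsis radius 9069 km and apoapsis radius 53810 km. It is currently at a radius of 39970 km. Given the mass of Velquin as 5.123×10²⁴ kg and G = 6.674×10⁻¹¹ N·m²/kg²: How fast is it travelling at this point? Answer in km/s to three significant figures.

μ = GM = 6.674×10⁻¹¹ × 5.123×10²⁴ = 3.419×10¹⁴ m³/s².
Semi-major axis a = (r_p + r_a)/2 = 31440 km = 3.144×10⁷ m.
Vis-viva: v² = μ(2/r − 1/a) = 3.419×10¹⁴ × (5.004×10⁻⁸ − 3.181×10⁻⁸) = 6.233×10⁶ m²/s².
v = 2497 m/s = 2.497 km/s.

v ≈ 2.50 km/s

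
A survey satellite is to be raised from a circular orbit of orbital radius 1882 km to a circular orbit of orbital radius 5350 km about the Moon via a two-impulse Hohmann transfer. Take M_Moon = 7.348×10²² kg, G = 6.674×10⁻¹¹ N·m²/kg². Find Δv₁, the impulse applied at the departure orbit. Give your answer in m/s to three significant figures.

μ = GM = 6.674×10⁻¹¹ × 7.348×10²² = 4.904×10¹² m³/s².
r₁ = 1882 km = 1.882×10⁶ m.
r₂ = 5350 km = 5.350×10⁶ m.
Transfer ellipse a_t = (r₁ + r₂)/2 = 3.616×10⁶ m.
At r₁: circular v_c1 = √(μ/r₁) = 1614 m/s; transfer-perilune v_p = √[μ(2/r₁ − 1/a_t)] = 1963 m/s.
Δv₁ = v_p − v_c1 = 349.3 m/s.

Δv ≈ 349 m/s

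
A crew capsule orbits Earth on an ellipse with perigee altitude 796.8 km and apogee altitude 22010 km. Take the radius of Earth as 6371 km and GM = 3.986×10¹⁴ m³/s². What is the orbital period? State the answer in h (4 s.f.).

r_p = 6371 + 796.8 = 7167.8 km = 7.1678×10⁶ m.
r_a = 6371 + 22010 = 28381 km = 2.8381×10⁷ m.
Semi-major axis a = (r_p + r_a)/2 = (7167.8 + 28381)/2 = 17774 km = 1.777×10⁷ m.
By Kepler's third law T = 2π√(a³/μ) = 2π × 3.753×10³ = 2.358×10⁴ s.
= 6.551 h.

T ≈ 6.551 h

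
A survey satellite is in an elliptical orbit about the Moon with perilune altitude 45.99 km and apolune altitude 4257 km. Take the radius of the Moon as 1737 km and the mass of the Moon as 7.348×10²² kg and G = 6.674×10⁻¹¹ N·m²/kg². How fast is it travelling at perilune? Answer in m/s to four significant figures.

μ = GM = 6.674×10⁻¹¹ × 7.348×10²² = 4.904×10¹² m³/s².
r_p = 1737 + 45.99 = 1783.0 km = 1.7830×10⁶ m.
r_a = 1737 + 4257 = 5994.0 km = 5.9940×10⁶ m.
Semi-major axis a = (r_p + r_a)/2 = 3888.5 km = 3.888×10⁶ m.
Vis-viva: v² = μ(2/r − 1/a) = 4.904×10¹² × (1.122×10⁻⁶ − 2.572×10⁻⁷) = 4.240×10⁶ m²/s².
v = 2059 m/s.

v ≈ 2059 m/s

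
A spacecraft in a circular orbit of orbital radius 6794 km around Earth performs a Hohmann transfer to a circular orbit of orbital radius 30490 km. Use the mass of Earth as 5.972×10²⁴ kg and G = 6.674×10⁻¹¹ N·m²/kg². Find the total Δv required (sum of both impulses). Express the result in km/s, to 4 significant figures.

Δv_total ≈ 3.569 km/s

μ = GM = 6.674×10⁻¹¹ × 5.972×10²⁴ = 3.986×10¹⁴ m³/s².
r₁ = 6794 km = 6.794×10⁶ m.
r₂ = 30490 km = 3.049×10⁷ m.
Transfer ellipse a_t = (r₁ + r₂)/2 = 1.864×10⁷ m.
At r₁: circular v_c1 = √(μ/r₁) = 7659 m/s; transfer-perigee v_p = √[μ(2/r₁ − 1/a_t)] = 9795 m/s.
Δv₁ = v_p − v_c1 = 2136 m/s.
At r₂: circular v_c2 = √(μ/r₂) = 3616 m/s; transfer-apogee v_a = √[μ(2/r₂ − 1/a_t)] = 2183 m/s.
Δv₂ = v_c2 − v_a = 1433 m/s.
Total Δv = Δv₁ + Δv₂ = 3569 m/s = 3.569 km/s.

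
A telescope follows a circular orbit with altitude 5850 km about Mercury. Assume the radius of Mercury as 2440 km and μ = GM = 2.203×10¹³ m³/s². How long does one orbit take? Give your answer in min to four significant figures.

T ≈ 532.5 min

r = 2440 + 5850 = 8290.0 km = 8.2900×10⁶ m.
Kepler's third law: T = 2π√(r³/μ) = 2π√((8.290×10⁶)³ / 2.203×10¹³).
r³/μ = 2.586×10⁷ s², so T = 2π × 5.085×10³ = 3.195×10⁴ s.
Converting: 3.195×10⁴ s ÷ 60.00 = 532.5 min.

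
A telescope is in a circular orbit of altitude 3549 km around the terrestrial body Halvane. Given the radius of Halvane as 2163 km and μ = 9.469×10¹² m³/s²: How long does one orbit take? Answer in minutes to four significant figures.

r = 2163 + 3549 = 5712.0 km = 5.7120×10⁶ m.
Kepler's third law: T = 2π√(r³/μ) = 2π√((5.712×10⁶)³ / 9.469×10¹²).
r³/μ = 1.968×10⁷ s², so T = 2π × 4.436×10³ = 2.787×10⁴ s.
Converting: 2.787×10⁴ s ÷ 60.00 = 464.6 minutes.

T ≈ 464.6 minutes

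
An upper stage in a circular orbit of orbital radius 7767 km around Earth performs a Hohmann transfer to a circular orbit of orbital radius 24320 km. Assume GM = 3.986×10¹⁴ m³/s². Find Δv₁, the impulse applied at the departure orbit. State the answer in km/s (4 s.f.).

Δv ≈ 1.656 km/s

r₁ = 7767 km = 7.767×10⁶ m.
r₂ = 24320 km = 2.432×10⁷ m.
Transfer ellipse a_t = (r₁ + r₂)/2 = 1.604×10⁷ m.
At r₁: circular v_c1 = √(μ/r₁) = 7164 m/s; transfer-perigee v_p = √[μ(2/r₁ − 1/a_t)] = 8820 m/s.
Δv₁ = v_p − v_c1 = 1656 m/s.
= 1.656 km/s.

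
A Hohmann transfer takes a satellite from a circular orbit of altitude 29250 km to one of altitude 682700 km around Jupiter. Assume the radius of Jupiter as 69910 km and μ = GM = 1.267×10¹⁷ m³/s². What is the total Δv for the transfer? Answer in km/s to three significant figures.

Δv_total ≈ 18.5 km/s

r₁ = 69910 + 29250 = 99160 km = 9.9160×10⁷ m.
r₂ = 69910 + 682700 = 752610 km = 7.5261×10⁸ m.
Transfer ellipse a_t = (r₁ + r₂)/2 = 4.259×10⁸ m.
At r₁: circular v_c1 = √(μ/r₁) = 35750 m/s; transfer-perijove v_p = √[μ(2/r₁ − 1/a_t)] = 47520 m/s.
Δv₁ = v_p − v_c1 = 11770 m/s.
At r₂: circular v_c2 = √(μ/r₂) = 12970 m/s; transfer-apojove v_a = √[μ(2/r₂ − 1/a_t)] = 6261 m/s.
Δv₂ = v_c2 − v_a = 6714 m/s.
Total Δv = Δv₁ + Δv₂ = 18490 m/s = 18.49 km/s.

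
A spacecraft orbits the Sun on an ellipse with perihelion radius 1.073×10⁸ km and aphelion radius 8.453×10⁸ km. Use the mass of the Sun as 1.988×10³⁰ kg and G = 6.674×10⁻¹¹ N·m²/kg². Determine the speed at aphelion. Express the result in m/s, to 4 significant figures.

v ≈ 5946 m/s

μ = GM = 6.674×10⁻¹¹ × 1.988×10³⁰ = 1.327×10²⁰ m³/s².
Semi-major axis a = (r_p + r_a)/2 = 4.7630×10⁸ km = 4.763×10¹¹ m.
Vis-viva: v² = μ(2/r − 1/a) = 1.327×10²⁰ × (2.366×10⁻¹² − 2.100×10⁻¹²) = 3.536×10⁷ m²/s².
v = 5946 m/s.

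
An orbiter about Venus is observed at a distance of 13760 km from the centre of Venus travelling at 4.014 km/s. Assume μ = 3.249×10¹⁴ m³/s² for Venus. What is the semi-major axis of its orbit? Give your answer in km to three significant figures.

a ≈ 10400 km

r = 1.376×10⁷ m.
Vis-viva rearranged: 1/a = 2/r − v²/μ = 1.453×10⁻⁷ − 4.959×10⁻⁸ = 9.576×10⁻⁸ m⁻¹.
a = 1.044×10⁷ m = 10443 km.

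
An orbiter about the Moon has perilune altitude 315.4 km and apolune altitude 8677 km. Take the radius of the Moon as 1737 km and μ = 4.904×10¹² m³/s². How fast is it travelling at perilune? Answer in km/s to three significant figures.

v ≈ 2.00 km/s

r_p = 1737 + 315.4 = 2052.4 km = 2.0524×10⁶ m.
r_a = 1737 + 8677 = 10414 km = 1.0414×10⁷ m.
Semi-major axis a = (r_p + r_a)/2 = 6233.2 km = 6.233×10⁶ m.
Vis-viva: v² = μ(2/r − 1/a) = 4.904×10¹² × (9.745×10⁻⁷ − 1.604×10⁻⁷) = 3.992×10⁶ m²/s².
v = 1998 m/s = 1.998 km/s.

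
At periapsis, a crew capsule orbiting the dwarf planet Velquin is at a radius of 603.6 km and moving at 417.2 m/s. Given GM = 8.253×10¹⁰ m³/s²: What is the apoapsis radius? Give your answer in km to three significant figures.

apoapsis radius ≈ 1060 km

r_p = 6.036×10⁵ m.
Specific energy ε = v²/2 − μ/r = -4.970×10⁴ J/kg, so a = −μ/(2ε) = 8.303×10⁵ m.
The apsides satisfy r_p + r_a = 2a, so the apoapsis radius is 2a − r_p = 1.057×10⁶ m = 1056.9 km.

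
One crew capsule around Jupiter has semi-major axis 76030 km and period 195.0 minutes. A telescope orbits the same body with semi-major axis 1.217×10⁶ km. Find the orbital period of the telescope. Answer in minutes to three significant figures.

T₂ ≈ 12500 minutes

Kepler's third law: T² ∝ a³, so T₂ = T₁ (a₂/a₁)^(3/2).
a₂/a₁ = 16.01, (a₂/a₁)^(3/2) = 64.04.
T₂ = 195.0 × 64.04 = 12490 minutes.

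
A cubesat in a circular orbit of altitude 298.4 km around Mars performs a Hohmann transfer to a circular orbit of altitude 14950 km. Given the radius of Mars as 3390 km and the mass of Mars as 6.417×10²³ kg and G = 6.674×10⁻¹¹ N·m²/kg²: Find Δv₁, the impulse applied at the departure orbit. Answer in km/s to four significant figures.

μ = GM = 6.674×10⁻¹¹ × 6.417×10²³ = 4.283×10¹³ m³/s².
r₁ = 3390 + 298.4 = 3688.4 km = 3.6884×10⁶ m.
r₂ = 3390 + 14950 = 18340 km = 1.8340×10⁷ m.
Transfer ellipse a_t = (r₁ + r₂)/2 = 1.101×10⁷ m.
At r₁: circular v_c1 = √(μ/r₁) = 3408 m/s; transfer-periapsis v_p = √[μ(2/r₁ − 1/a_t)] = 4397 m/s.
Δv₁ = v_p − v_c1 = 989.5 m/s.
= 0.9895 km/s.

Δv ≈ 0.9895 km/s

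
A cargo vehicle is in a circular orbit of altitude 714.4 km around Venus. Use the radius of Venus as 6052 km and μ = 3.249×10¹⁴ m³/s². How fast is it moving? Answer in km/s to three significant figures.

v ≈ 6.93 km/s

r = 6052 + 714.4 = 6766.4 km = 6.7664×10⁶ m.
For a circular orbit v = √(μ/r) = √(3.249×10¹⁴ / 6.766×10⁶) = √(4.802×10⁷) = 6929 m/s.
That is 6.929 km/s.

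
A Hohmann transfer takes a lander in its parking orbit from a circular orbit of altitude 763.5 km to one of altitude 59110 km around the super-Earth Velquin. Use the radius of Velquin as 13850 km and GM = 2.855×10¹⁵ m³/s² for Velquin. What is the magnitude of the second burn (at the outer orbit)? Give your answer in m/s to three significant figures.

r₁ = 13850 + 763.5 = 14614 km = 1.4614×10⁷ m.
r₂ = 13850 + 59110 = 72960 km = 7.2960×10⁷ m.
Transfer ellipse a_t = (r₁ + r₂)/2 = 4.379×10⁷ m.
At r₁: circular v_c1 = √(μ/r₁) = 13980 m/s; transfer-periapsis v_p = √[μ(2/r₁ − 1/a_t)] = 18040 m/s.
At r₂: circular v_c2 = √(μ/r₂) = 6255 m/s; transfer-apoapsis v_a = √[μ(2/r₂ − 1/a_t)] = 3614 m/s.
Δv₂ = v_c2 − v_a = 2642 m/s.

Δv ≈ 2640 m/s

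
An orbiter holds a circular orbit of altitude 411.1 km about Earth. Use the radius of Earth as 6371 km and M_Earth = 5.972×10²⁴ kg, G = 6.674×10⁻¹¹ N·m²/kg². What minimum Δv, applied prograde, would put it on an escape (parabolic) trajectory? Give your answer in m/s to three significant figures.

μ = GM = 6.674×10⁻¹¹ × 5.972×10²⁴ = 3.986×10¹⁴ m³/s².
r = 6371 + 411.1 = 6782.1 km = 6.7821×10⁶ m.
Circular speed v_c = √(μ/r) = 7666 m/s.
Escape speed v_esc = √(2μ/r) = √2 × v_c = 10840 m/s.
Δv = v_esc − v_c = 3175 m/s.

Δv ≈ 3180 m/s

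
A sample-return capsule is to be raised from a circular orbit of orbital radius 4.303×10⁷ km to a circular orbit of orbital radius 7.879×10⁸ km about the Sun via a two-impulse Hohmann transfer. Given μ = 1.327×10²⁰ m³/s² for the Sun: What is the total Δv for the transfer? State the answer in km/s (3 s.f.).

Δv_total ≈ 29.7 km/s

r₁ = 4.303×10⁷ km = 4.303×10¹⁰ m.
r₂ = 7.879×10⁸ km = 7.879×10¹¹ m.
Transfer ellipse a_t = (r₁ + r₂)/2 = 4.155×10¹¹ m.
At r₁: circular v_c1 = √(μ/r₁) = 55530 m/s; transfer-perihelion v_p = √[μ(2/r₁ − 1/a_t)] = 76470 m/s.
Δv₁ = v_p − v_c1 = 20940 m/s.
At r₂: circular v_c2 = √(μ/r₂) = 12980 m/s; transfer-aphelion v_a = √[μ(2/r₂ − 1/a_t)] = 4177 m/s.
Δv₂ = v_c2 − v_a = 8801 m/s.
Total Δv = Δv₁ + Δv₂ = 29740 m/s = 29.74 km/s.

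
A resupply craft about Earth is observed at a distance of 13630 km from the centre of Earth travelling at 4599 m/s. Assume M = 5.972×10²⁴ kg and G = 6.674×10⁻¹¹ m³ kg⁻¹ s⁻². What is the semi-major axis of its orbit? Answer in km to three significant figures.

μ = GM = 6.674×10⁻¹¹ × 5.972×10²⁴ = 3.986×10¹⁴ m³/s².
r = 1.363×10⁷ m.
Vis-viva rearranged: 1/a = 2/r − v²/μ = 1.467×10⁻⁷ − 5.307×10⁻⁸ = 9.367×10⁻⁸ m⁻¹.
a = 1.068×10⁷ m = 10676 km.

a ≈ 10700 km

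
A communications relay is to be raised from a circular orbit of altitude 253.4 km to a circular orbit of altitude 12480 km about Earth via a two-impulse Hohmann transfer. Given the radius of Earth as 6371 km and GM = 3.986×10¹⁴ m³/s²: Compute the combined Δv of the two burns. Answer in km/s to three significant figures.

Δv_total ≈ 2.96 km/s

r₁ = 6371 + 253.4 = 6624.4 km = 6.6244×10⁶ m.
r₂ = 6371 + 12480 = 18851 km = 1.8851×10⁷ m.
Transfer ellipse a_t = (r₁ + r₂)/2 = 1.274×10⁷ m.
At r₁: circular v_c1 = √(μ/r₁) = 7757 m/s; transfer-perigee v_p = √[μ(2/r₁ − 1/a_t)] = 9437 m/s.
Δv₁ = v_p − v_c1 = 1680 m/s.
At r₂: circular v_c2 = √(μ/r₂) = 4598 m/s; transfer-apogee v_a = √[μ(2/r₂ − 1/a_t)] = 3316 m/s.
Δv₂ = v_c2 − v_a = 1282 m/s.
Total Δv = Δv₁ + Δv₂ = 2962 m/s = 2.962 km/s.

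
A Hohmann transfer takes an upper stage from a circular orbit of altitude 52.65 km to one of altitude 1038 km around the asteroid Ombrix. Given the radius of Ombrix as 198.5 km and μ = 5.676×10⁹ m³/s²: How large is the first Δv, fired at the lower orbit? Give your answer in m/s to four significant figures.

Δv ≈ 43.49 m/s

r₁ = 198.5 + 52.65 = 251.15 km = 2.5115×10⁵ m.
r₂ = 198.5 + 1038 = 1236.5 km = 1.2365×10⁶ m.
Transfer ellipse a_t = (r₁ + r₂)/2 = 7.438×10⁵ m.
At r₁: circular v_c1 = √(μ/r₁) = 150.3 m/s; transfer-periapsis v_p = √[μ(2/r₁ − 1/a_t)] = 193.8 m/s.
Δv₁ = v_p − v_c1 = 43.49 m/s.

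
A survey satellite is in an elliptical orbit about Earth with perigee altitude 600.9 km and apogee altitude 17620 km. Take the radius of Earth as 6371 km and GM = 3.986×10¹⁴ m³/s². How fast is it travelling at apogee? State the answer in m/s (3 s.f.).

r_p = 6371 + 600.9 = 6971.9 km = 6.9719×10⁶ m.
r_a = 6371 + 17620 = 23991 km = 2.3991×10⁷ m.
Semi-major axis a = (r_p + r_a)/2 = 15481 km = 1.548×10⁷ m.
Vis-viva: v² = μ(2/r − 1/a) = 3.986×10¹⁴ × (8.336×10⁻⁸ − 6.459×10⁻⁸) = 7.482×10⁶ m²/s².
v = 2735 m/s.

v ≈ 2740 m/s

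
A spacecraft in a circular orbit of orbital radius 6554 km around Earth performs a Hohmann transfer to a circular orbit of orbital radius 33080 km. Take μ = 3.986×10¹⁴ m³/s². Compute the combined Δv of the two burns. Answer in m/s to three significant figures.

Δv_total ≈ 3750 m/s

r₁ = 6554 km = 6.554×10⁶ m.
r₂ = 33080 km = 3.308×10⁷ m.
Transfer ellipse a_t = (r₁ + r₂)/2 = 1.982×10⁷ m.
At r₁: circular v_c1 = √(μ/r₁) = 7799 m/s; transfer-perigee v_p = √[μ(2/r₁ − 1/a_t)] = 10080 m/s.
Δv₁ = v_p − v_c1 = 2277 m/s.
At r₂: circular v_c2 = √(μ/r₂) = 3471 m/s; transfer-apogee v_a = √[μ(2/r₂ − 1/a_t)] = 1996 m/s.
Δv₂ = v_c2 − v_a = 1475 m/s.
Total Δv = Δv₁ + Δv₂ = 3752 m/s.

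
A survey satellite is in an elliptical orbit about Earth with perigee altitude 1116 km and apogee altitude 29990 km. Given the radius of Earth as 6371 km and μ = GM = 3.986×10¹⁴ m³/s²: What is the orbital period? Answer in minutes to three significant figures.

T ≈ 538 minutes

r_p = 6371 + 1116 = 7487.0 km = 7.4870×10⁶ m.
r_a = 6371 + 29990 = 36361 km = 3.6361×10⁷ m.
Semi-major axis a = (r_p + r_a)/2 = (7487.0 + 36361)/2 = 21924 km = 2.192×10⁷ m.
By Kepler's third law T = 2π√(a³/μ) = 2π × 5.142×10³ = 3.231×10⁴ s.
= 538.4 minutes.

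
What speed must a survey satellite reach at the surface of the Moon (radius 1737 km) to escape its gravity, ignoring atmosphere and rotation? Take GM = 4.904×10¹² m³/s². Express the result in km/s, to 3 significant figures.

v_esc ≈ 2.38 km/s

r = R = 1.737×10⁶ m.
Escape speed v_esc = √(2μ/r) = √(2 × 4.904×10¹² / 1.737×10⁶) = √(5.647×10⁶) = 2376 m/s.
= 2.376 km/s.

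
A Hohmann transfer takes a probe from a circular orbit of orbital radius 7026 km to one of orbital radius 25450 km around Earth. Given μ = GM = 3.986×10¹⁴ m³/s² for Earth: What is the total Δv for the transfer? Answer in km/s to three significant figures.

Δv_total ≈ 3.25 km/s

r₁ = 7026 km = 7.026×10⁶ m.
r₂ = 25450 km = 2.545×10⁷ m.
Transfer ellipse a_t = (r₁ + r₂)/2 = 1.624×10⁷ m.
At r₁: circular v_c1 = √(μ/r₁) = 7532 m/s; transfer-perigee v_p = √[μ(2/r₁ − 1/a_t)] = 9430 m/s.
Δv₁ = v_p − v_c1 = 1898 m/s.
At r₂: circular v_c2 = √(μ/r₂) = 3958 m/s; transfer-apogee v_a = √[μ(2/r₂ − 1/a_t)] = 2603 m/s.
Δv₂ = v_c2 − v_a = 1354 m/s.
Total Δv = Δv₁ + Δv₂ = 3252 m/s = 3.252 km/s.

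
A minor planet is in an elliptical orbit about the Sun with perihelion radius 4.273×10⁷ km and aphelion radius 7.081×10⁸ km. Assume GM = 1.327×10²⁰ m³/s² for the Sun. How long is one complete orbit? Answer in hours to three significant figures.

T ≈ 34900 hours

Semi-major axis a = (r_p + r_a)/2 = (4.2730×10⁷ + 7.0810×10⁸)/2 = 3.7542×10⁸ km = 3.754×10¹¹ m.
By Kepler's third law T = 2π√(a³/μ) = 2π × 1.997×10⁷ = 1.255×10⁸ s.
= 34850 hours.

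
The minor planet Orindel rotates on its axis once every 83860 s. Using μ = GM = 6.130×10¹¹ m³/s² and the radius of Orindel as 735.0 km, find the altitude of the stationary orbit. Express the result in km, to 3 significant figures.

A synchronous orbit has period T, so by Kepler's third law a = (μT²/4π²)^(1/3).
μT²/4π² = 6.130×10¹¹ × (8.386×10⁴)² / 39.48 = 1.092×10²⁰ m³.
a = 4.780×10⁶ m = 4779.7 km.
Altitude h = a − R = 4779.7 − 735.0 = 4044.7 km.

h_sync ≈ 4040 km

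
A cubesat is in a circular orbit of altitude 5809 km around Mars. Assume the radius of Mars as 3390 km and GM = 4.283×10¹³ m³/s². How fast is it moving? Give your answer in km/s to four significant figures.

r = 3390 + 5809 = 9199.0 km = 9.1990×10⁶ m.
For a circular orbit v = √(μ/r) = √(4.283×10¹³ / 9.199×10⁶) = √(4.656×10⁶) = 2158 m/s.
That is 2.158 km/s.

v ≈ 2.158 km/s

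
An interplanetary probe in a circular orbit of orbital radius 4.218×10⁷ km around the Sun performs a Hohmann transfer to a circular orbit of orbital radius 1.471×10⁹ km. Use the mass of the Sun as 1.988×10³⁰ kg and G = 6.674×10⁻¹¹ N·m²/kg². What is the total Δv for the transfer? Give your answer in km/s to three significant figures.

Δv_total ≈ 29.4 km/s

μ = GM = 6.674×10⁻¹¹ × 1.988×10³⁰ = 1.327×10²⁰ m³/s².
r₁ = 4.218×10⁷ km = 4.218×10¹⁰ m.
r₂ = 1.471×10⁹ km = 1.471×10¹² m.
Transfer ellipse a_t = (r₁ + r₂)/2 = 7.566×10¹¹ m.
At r₁: circular v_c1 = √(μ/r₁) = 56090 m/s; transfer-perihelion v_p = √[μ(2/r₁ − 1/a_t)] = 78200 m/s.
Δv₁ = v_p − v_c1 = 22120 m/s.
At r₂: circular v_c2 = √(μ/r₂) = 9497 m/s; transfer-aphelion v_a = √[μ(2/r₂ − 1/a_t)] = 2242 m/s.
Δv₂ = v_c2 − v_a = 7255 m/s.
Total Δv = Δv₁ + Δv₂ = 29370 m/s = 29.37 km/s.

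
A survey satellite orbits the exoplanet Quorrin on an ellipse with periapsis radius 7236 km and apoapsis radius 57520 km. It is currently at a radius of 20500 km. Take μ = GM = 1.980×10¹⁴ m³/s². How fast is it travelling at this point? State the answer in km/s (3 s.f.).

Semi-major axis a = (r_p + r_a)/2 = 32378 km = 3.238×10⁷ m.
Vis-viva: v² = μ(2/r − 1/a) = 1.980×10¹⁴ × (9.756×10⁻⁸ − 3.089×10⁻⁸) = 1.320×10⁷ m²/s².
v = 3633 m/s = 3.633 km/s.

v ≈ 3.63 km/s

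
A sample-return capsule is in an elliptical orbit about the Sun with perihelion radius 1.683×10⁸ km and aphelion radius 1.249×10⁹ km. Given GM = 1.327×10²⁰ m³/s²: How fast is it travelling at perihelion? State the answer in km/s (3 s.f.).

v ≈ 37.3 km/s

Semi-major axis a = (r_p + r_a)/2 = 7.0865×10⁸ km = 7.086×10¹¹ m.
Vis-viva: v² = μ(2/r − 1/a) = 1.327×10²⁰ × (1.188×10⁻¹¹ − 1.411×10⁻¹²) = 1.390×10⁹ m²/s².
v = 37280 m/s = 37.28 km/s.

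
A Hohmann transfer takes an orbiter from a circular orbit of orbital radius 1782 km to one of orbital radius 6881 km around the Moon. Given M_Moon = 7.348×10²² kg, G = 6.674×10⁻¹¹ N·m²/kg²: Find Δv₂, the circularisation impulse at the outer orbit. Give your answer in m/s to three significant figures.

μ = GM = 6.674×10⁻¹¹ × 7.348×10²² = 4.904×10¹² m³/s².
r₁ = 1782 km = 1.782×10⁶ m.
r₂ = 6881 km = 6.881×10⁶ m.
Transfer ellipse a_t = (r₁ + r₂)/2 = 4.332×10⁶ m.
At r₁: circular v_c1 = √(μ/r₁) = 1659 m/s; transfer-perilune v_p = √[μ(2/r₁ − 1/a_t)] = 2091 m/s.
At r₂: circular v_c2 = √(μ/r₂) = 844.2 m/s; transfer-apolune v_a = √[μ(2/r₂ − 1/a_t)] = 541.5 m/s.
Δv₂ = v_c2 − v_a = 302.7 m/s.

Δv ≈ 303 m/s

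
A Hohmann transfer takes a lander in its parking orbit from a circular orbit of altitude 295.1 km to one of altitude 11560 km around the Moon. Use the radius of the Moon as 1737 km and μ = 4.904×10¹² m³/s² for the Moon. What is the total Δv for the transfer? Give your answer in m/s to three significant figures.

Δv_total ≈ 787 m/s

r₁ = 1737 + 295.1 = 2032.1 km = 2.0321×10⁶ m.
r₂ = 1737 + 11560 = 13297 km = 1.3297×10⁷ m.
Transfer ellipse a_t = (r₁ + r₂)/2 = 7.665×10⁶ m.
At r₁: circular v_c1 = √(μ/r₁) = 1553 m/s; transfer-perilune v_p = √[μ(2/r₁ − 1/a_t)] = 2046 m/s.
Δv₁ = v_p − v_c1 = 492.7 m/s.
At r₂: circular v_c2 = √(μ/r₂) = 607.3 m/s; transfer-apolune v_a = √[μ(2/r₂ − 1/a_t)] = 312.7 m/s.
Δv₂ = v_c2 − v_a = 294.6 m/s.
Total Δv = Δv₁ + Δv₂ = 787.3 m/s.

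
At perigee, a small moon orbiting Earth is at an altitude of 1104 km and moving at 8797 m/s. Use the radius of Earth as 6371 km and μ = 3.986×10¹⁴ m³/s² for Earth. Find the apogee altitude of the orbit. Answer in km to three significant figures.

apogee altitude ≈ 13400 km

r_p = 6371 + 1104 = 7475.0 km = 7.475×10⁶ m.
Specific energy ε = v²/2 − μ/r = -1.463×10⁷ J/kg, so a = −μ/(2ε) = 1.362×10⁷ m.
The apsides satisfy r_p + r_a = 2a, so the apogee radius is 2a − r_p = 1.977×10⁷ m = 19769 km.
Apogee altitude = 19769 − 6371 = 13398 km.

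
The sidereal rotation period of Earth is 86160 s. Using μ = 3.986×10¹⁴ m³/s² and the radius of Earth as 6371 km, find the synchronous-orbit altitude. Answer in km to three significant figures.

A synchronous orbit has period T, so by Kepler's third law a = (μT²/4π²)^(1/3).
μT²/4π² = 3.986×10¹⁴ × (8.616×10⁴)² / 39.48 = 7.495×10²² m³.
a = 4.216×10⁷ m = 42163 km.
Altitude h = a − R = 42163 − 6371 = 35792 km.

h_sync ≈ 35800 km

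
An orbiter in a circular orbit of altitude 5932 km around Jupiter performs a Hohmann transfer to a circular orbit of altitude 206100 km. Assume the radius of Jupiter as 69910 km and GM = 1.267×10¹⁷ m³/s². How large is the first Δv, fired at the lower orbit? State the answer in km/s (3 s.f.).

Δv ≈ 10.3 km/s

r₁ = 69910 + 5932 = 75842 km = 7.5842×10⁷ m.
r₂ = 69910 + 206100 = 276010 km = 2.7601×10⁸ m.
Transfer ellipse a_t = (r₁ + r₂)/2 = 1.759×10⁸ m.
At r₁: circular v_c1 = √(μ/r₁) = 40870 m/s; transfer-perijove v_p = √[μ(2/r₁ − 1/a_t)] = 51200 m/s.
Δv₁ = v_p − v_c1 = 10320 m/s.
= 10.32 km/s.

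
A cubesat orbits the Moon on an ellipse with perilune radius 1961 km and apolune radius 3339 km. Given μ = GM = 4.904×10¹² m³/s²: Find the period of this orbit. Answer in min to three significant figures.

Semi-major axis a = (r_p + r_a)/2 = (1961.0 + 3339.0)/2 = 2650.0 km = 2.650×10⁶ m.
By Kepler's third law T = 2π√(a³/μ) = 2π × 1.948×10³ = 1.224×10⁴ s.
= 204.0 min.

T ≈ 204 min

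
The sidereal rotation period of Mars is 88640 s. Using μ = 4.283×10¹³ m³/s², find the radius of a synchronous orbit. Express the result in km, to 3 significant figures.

r_sync ≈ 20400 km

A synchronous orbit has period T, so by Kepler's third law a = (μT²/4π²)^(1/3).
μT²/4π² = 4.283×10¹³ × (8.864×10⁴)² / 39.48 = 8.524×10²¹ m³.
a = 2.043×10⁷ m = 20428 km.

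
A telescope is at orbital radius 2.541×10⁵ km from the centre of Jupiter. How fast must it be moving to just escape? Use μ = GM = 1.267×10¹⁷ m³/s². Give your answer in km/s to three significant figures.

v_esc ≈ 31.6 km/s

r = 2.541×10⁵ km = 2.541×10⁸ m.
Escape speed v_esc = √(2μ/r) = √(2 × 1.267×10¹⁷ / 2.541×10⁸) = √(9.972×10⁸) = 31580 m/s.
= 31.58 km/s.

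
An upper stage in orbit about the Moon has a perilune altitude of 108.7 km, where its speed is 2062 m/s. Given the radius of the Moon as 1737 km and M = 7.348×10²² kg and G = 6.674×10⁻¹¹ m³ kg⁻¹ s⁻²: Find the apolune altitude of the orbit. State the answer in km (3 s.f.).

μ = GM = 6.674×10⁻¹¹ × 7.348×10²² = 4.904×10¹² m³/s².
r_p = 1737 + 108.7 = 1845.7 km = 1.846×10⁶ m.
Specific energy ε = v²/2 − μ/r = -5.311×10⁵ J/kg, so a = −μ/(2ε) = 4.617×10⁶ m.
The apsides satisfy r_p + r_a = 2a, so the apolune radius is 2a − r_p = 7.388×10⁶ m = 7388.2 km.
Apolune altitude = 7388.2 − 1737 = 5651.2 km.

apolune altitude ≈ 5650 km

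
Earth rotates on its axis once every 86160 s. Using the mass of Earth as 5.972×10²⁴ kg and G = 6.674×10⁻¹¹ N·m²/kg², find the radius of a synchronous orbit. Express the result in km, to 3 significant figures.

μ = GM = 6.674×10⁻¹¹ × 5.972×10²⁴ = 3.986×10¹⁴ m³/s².
A synchronous orbit has period T, so by Kepler's third law a = (μT²/4π²)^(1/3).
μT²/4π² = 3.986×10¹⁴ × (8.616×10⁴)² / 39.48 = 7.495×10²² m³.
a = 4.216×10⁷ m = 42162 km.

r_sync ≈ 42200 km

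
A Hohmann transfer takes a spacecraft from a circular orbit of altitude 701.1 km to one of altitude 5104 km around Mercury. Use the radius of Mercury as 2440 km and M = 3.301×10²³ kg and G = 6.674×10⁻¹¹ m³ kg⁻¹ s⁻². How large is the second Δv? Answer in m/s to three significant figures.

μ = GM = 6.674×10⁻¹¹ × 3.301×10²³ = 2.203×10¹³ m³/s².
r₁ = 2440 + 701.1 = 3141.1 km = 3.1411×10⁶ m.
r₂ = 2440 + 5104 = 7544.0 km = 7.5440×10⁶ m.
Transfer ellipse a_t = (r₁ + r₂)/2 = 5.343×10⁶ m.
At r₁: circular v_c1 = √(μ/r₁) = 2648 m/s; transfer-periherm v_p = √[μ(2/r₁ − 1/a_t)] = 3147 m/s.
At r₂: circular v_c2 = √(μ/r₂) = 1709 m/s; transfer-apoherm v_a = √[μ(2/r₂ − 1/a_t)] = 1310 m/s.
Δv₂ = v_c2 − v_a = 398.6 m/s.

Δv ≈ 399 m/s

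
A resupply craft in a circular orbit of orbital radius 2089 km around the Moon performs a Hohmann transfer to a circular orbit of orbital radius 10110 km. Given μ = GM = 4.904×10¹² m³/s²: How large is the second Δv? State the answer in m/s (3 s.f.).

r₁ = 2089 km = 2.089×10⁶ m.
r₂ = 10110 km = 1.011×10⁷ m.
Transfer ellipse a_t = (r₁ + r₂)/2 = 6.100×10⁶ m.
At r₁: circular v_c1 = √(μ/r₁) = 1532 m/s; transfer-perilune v_p = √[μ(2/r₁ − 1/a_t)] = 1973 m/s.
At r₂: circular v_c2 = √(μ/r₂) = 696.5 m/s; transfer-apolune v_a = √[μ(2/r₂ − 1/a_t)] = 407.6 m/s.
Δv₂ = v_c2 − v_a = 288.9 m/s.

Δv ≈ 289 m/s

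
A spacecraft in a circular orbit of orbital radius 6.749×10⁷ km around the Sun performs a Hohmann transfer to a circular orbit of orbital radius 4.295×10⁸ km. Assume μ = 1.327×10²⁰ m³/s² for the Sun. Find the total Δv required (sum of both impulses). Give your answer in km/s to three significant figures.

r₁ = 6.749×10⁷ km = 6.749×10¹⁰ m.
r₂ = 4.295×10⁸ km = 4.295×10¹¹ m.
Transfer ellipse a_t = (r₁ + r₂)/2 = 2.485×10¹¹ m.
At r₁: circular v_c1 = √(μ/r₁) = 44340 m/s; transfer-perihelion v_p = √[μ(2/r₁ − 1/a_t)] = 58300 m/s.
Δv₁ = v_p − v_c1 = 13950 m/s.
At r₂: circular v_c2 = √(μ/r₂) = 17580 m/s; transfer-aphelion v_a = √[μ(2/r₂ − 1/a_t)] = 9160 m/s.
Δv₂ = v_c2 − v_a = 8417 m/s.
Total Δv = Δv₁ + Δv₂ = 22370 m/s = 22.37 km/s.

Δv_total ≈ 22.4 km/s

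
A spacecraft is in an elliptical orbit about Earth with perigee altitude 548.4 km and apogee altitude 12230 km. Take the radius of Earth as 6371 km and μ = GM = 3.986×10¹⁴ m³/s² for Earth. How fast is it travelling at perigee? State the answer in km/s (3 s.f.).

v ≈ 9.16 km/s

r_p = 6371 + 548.4 = 6919.4 km = 6.9194×10⁶ m.
r_a = 6371 + 12230 = 18601 km = 1.8601×10⁷ m.
Semi-major axis a = (r_p + r_a)/2 = 12760 km = 1.276×10⁷ m.
Vis-viva: v² = μ(2/r − 1/a) = 3.986×10¹⁴ × (2.890×10⁻⁷ − 7.837×10⁻⁸) = 8.397×10⁷ m²/s².
v = 9164 m/s = 9.164 km/s.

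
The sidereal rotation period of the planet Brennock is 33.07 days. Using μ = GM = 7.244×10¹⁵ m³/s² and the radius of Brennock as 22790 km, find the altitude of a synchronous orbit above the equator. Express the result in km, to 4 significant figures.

h_sync ≈ 1.121×10⁶ km

T = 33.07 days = 2.857×10⁶ s.
A synchronous orbit has period T, so by Kepler's third law a = (μT²/4π²)^(1/3).
μT²/4π² = 7.244×10¹⁵ × (2.857×10⁶)² / 39.48 = 1.498×10²⁷ m³.
a = 1.144×10⁹ m = 1.1442×10⁶ km.
Altitude h = a − R = 1.1442×10⁶ − 22790 = 1.1214×10⁶ km.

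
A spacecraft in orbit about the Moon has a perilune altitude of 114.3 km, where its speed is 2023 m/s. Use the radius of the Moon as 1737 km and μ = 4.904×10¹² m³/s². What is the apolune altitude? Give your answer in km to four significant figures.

r_p = 1737 + 114.3 = 1851.3 km = 1.851×10⁶ m.
Specific energy ε = v²/2 − μ/r = -6.027×10⁵ J/kg, so a = −μ/(2ε) = 4.068×10⁶ m.
The apsides satisfy r_p + r_a = 2a, so the apolune radius is 2a − r_p = 6.286×10⁶ m = 6285.6 km.
Apolune altitude = 6285.6 − 1737 = 4548.6 km.

apolune altitude ≈ 4549 km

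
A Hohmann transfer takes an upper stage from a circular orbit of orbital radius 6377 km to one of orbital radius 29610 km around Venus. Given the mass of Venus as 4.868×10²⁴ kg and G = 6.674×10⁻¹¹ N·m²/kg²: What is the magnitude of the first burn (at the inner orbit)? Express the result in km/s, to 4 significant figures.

Δv ≈ 2.019 km/s

μ = GM = 6.674×10⁻¹¹ × 4.868×10²⁴ = 3.249×10¹⁴ m³/s².
r₁ = 6377 km = 6.377×10⁶ m.
r₂ = 29610 km = 2.961×10⁷ m.
Transfer ellipse a_t = (r₁ + r₂)/2 = 1.799×10⁷ m.
At r₁: circular v_c1 = √(μ/r₁) = 7138 m/s; transfer-periapsis v_p = √[μ(2/r₁ − 1/a_t)] = 9156 m/s.
Δv₁ = v_p − v_c1 = 2019 m/s.
= 2.019 km/s.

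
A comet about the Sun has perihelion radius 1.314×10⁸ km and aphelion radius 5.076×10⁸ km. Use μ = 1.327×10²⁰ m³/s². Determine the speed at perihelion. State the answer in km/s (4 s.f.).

v ≈ 40.06 km/s

Semi-major axis a = (r_p + r_a)/2 = 3.1950×10⁸ km = 3.195×10¹¹ m.
Vis-viva: v² = μ(2/r − 1/a) = 1.327×10²⁰ × (1.522×10⁻¹¹ − 3.130×10⁻¹²) = 1.604×10⁹ m²/s².
v = 40060 m/s = 40.06 km/s.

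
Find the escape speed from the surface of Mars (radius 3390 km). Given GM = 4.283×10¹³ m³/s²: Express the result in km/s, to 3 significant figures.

r = R = 3.390×10⁶ m.
Escape speed v_esc = √(2μ/r) = √(2 × 4.283×10¹³ / 3.390×10⁶) = √(2.527×10⁷) = 5027 m/s.
= 5.027 km/s.

v_esc ≈ 5.03 km/s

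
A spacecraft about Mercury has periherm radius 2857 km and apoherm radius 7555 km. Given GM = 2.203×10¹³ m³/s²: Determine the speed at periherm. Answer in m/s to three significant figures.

Semi-major axis a = (r_p + r_a)/2 = 5206.0 km = 5.206×10⁶ m.
Vis-viva: v² = μ(2/r − 1/a) = 2.203×10¹³ × (7.000×10⁻⁷ − 1.921×10⁻⁷) = 1.119×10⁷ m²/s².
v = 3345 m/s.

v ≈ 3350 m/s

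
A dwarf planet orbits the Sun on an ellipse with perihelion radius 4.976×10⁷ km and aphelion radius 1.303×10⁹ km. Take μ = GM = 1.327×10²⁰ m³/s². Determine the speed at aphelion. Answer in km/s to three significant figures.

v ≈ 2.74 km/s

Semi-major axis a = (r_p + r_a)/2 = 6.7638×10⁸ km = 6.764×10¹¹ m.
Vis-viva: v² = μ(2/r − 1/a) = 1.327×10²⁰ × (1.535×10⁻¹² − 1.478×10⁻¹²) = 7.492×10⁶ m²/s².
v = 2737 m/s = 2.737 km/s.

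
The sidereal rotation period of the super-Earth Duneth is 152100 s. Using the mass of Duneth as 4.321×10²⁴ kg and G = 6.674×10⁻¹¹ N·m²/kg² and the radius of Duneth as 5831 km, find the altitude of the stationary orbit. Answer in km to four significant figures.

μ = GM = 6.674×10⁻¹¹ × 4.321×10²⁴ = 2.884×10¹⁴ m³/s².
A synchronous orbit has period T, so by Kepler's third law a = (μT²/4π²)^(1/3).
μT²/4π² = 2.884×10¹⁴ × (1.521×10⁵)² / 39.48 = 1.690×10²³ m³.
a = 5.529×10⁷ m = 55287 km.
Altitude h = a − R = 55287 − 5831 = 49456 km.

h_sync ≈ 49460 km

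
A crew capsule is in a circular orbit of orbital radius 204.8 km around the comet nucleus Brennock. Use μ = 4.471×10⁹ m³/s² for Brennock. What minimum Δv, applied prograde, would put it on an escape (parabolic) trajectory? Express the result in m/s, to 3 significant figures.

Δv ≈ 61.2 m/s

r = 204.8 km = 2.048×10⁵ m.
Circular speed v_c = √(μ/r) = 147.8 m/s.
Escape speed v_esc = √(2μ/r) = √2 × v_c = 209.0 m/s.
Δv = v_esc − v_c = 61.20 m/s.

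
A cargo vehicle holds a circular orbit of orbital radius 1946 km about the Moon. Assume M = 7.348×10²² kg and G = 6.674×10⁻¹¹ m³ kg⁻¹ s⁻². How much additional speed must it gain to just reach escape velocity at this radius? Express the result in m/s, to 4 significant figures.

μ = GM = 6.674×10⁻¹¹ × 7.348×10²² = 4.904×10¹² m³/s².
r = 1946 km = 1.946×10⁶ m.
Circular speed v_c = √(μ/r) = 1587 m/s.
Escape speed v_esc = √(2μ/r) = √2 × v_c = 2245 m/s.
Δv = v_esc − v_c = 657.6 m/s.

Δv ≈ 657.6 m/s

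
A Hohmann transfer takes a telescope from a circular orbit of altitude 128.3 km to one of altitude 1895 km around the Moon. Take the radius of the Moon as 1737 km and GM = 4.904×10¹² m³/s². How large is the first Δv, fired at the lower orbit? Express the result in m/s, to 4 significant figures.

r₁ = 1737 + 128.3 = 1865.3 km = 1.8653×10⁶ m.
r₂ = 1737 + 1895 = 3632.0 km = 3.6320×10⁶ m.
Transfer ellipse a_t = (r₁ + r₂)/2 = 2.749×10⁶ m.
At r₁: circular v_c1 = √(μ/r₁) = 1621 m/s; transfer-perilune v_p = √[μ(2/r₁ − 1/a_t)] = 1864 m/s.
Δv₁ = v_p − v_c1 = 242.4 m/s.

Δv ≈ 242.4 m/s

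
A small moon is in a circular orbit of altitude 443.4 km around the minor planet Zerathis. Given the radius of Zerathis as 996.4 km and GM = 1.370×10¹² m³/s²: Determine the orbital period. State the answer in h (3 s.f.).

T ≈ 2.58 h

r = 996.4 + 443.4 = 1439.8 km = 1.4398×10⁶ m.
Kepler's third law: T = 2π√(r³/μ) = 2π√((1.440×10⁶)³ / 1.370×10¹²).
r³/μ = 2.179×10⁶ s², so T = 2π × 1.476×10³ = 9.274×10³ s.
Converting: 9.274×10³ s ÷ 3600 = 2.576 h.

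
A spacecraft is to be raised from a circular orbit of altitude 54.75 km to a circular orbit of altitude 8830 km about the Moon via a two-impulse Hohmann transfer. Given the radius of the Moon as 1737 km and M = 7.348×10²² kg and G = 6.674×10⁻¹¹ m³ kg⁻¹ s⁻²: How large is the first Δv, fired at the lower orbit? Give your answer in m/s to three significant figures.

μ = GM = 6.674×10⁻¹¹ × 7.348×10²² = 4.904×10¹² m³/s².
r₁ = 1737 + 54.75 = 1791.8 km = 1.7918×10⁶ m.
r₂ = 1737 + 8830 = 10567 km = 1.0567×10⁷ m.
Transfer ellipse a_t = (r₁ + r₂)/2 = 6.179×10⁶ m.
At r₁: circular v_c1 = √(μ/r₁) = 1654 m/s; transfer-perilune v_p = √[μ(2/r₁ − 1/a_t)] = 2163 m/s.
Δv₁ = v_p − v_c1 = 509.0 m/s.

Δv ≈ 509 m/s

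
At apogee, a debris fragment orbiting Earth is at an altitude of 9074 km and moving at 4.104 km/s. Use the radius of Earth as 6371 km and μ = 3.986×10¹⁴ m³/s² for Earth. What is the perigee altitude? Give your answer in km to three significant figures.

r_a = 6371 + 9074 = 15445 km = 1.544×10⁷ m.
Specific energy ε = v²/2 − μ/r = -1.739×10⁷ J/kg, so a = −μ/(2ε) = 1.146×10⁷ m.
The apsides satisfy r_p + r_a = 2a, so the perigee radius is 2a − r_a = 7.481×10⁶ m = 7481.1 km.
Perigee altitude = 7481.1 − 6371 = 1110.1 km.

perigee altitude ≈ 1110 km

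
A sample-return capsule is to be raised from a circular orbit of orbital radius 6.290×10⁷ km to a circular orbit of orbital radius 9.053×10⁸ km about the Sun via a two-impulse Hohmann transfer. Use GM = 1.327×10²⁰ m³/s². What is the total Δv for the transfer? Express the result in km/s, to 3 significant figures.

r₁ = 6.290×10⁷ km = 6.290×10¹⁰ m.
r₂ = 9.053×10⁸ km = 9.053×10¹¹ m.
Transfer ellipse a_t = (r₁ + r₂)/2 = 4.841×10¹¹ m.
At r₁: circular v_c1 = √(μ/r₁) = 45930 m/s; transfer-perihelion v_p = √[μ(2/r₁ − 1/a_t)] = 62810 m/s.
Δv₁ = v_p − v_c1 = 16880 m/s.
At r₂: circular v_c2 = √(μ/r₂) = 12110 m/s; transfer-aphelion v_a = √[μ(2/r₂ − 1/a_t)] = 4364 m/s.
Δv₂ = v_c2 − v_a = 7743 m/s.
Total Δv = Δv₁ + Δv₂ = 24620 m/s = 24.62 km/s.

Δv_total ≈ 24.6 km/s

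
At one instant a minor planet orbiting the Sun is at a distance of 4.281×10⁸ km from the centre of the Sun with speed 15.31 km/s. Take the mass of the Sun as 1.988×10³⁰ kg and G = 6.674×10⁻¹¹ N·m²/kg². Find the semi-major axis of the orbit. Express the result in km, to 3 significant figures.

a ≈ 3.44×10⁸ km

μ = GM = 6.674×10⁻¹¹ × 1.988×10³⁰ = 1.327×10²⁰ m³/s².
r = 4.281×10¹¹ m.
Specific orbital energy ε = v²/2 − μ/r = (15310)²/2 − 1.327×10²⁰/4.281×10¹¹ = -1.927×10⁸ J/kg.
Since ε = −μ/(2a), a = −μ/(2ε) = 3.442×10¹¹ m = 3.4421×10⁸ km.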